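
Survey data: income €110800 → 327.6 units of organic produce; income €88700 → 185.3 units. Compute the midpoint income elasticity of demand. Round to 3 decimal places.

ΔQ = 185.3 − 327.6 = -142.3; midpoint Q̄ = (327.6 + 185.3)/2 = 256.45.
ΔI = 88700 − 110800 = -22100; midpoint Ī = (110800 + 88700)/2 = 99750.
η = (ΔQ/Q̄) ÷ (ΔI/Ī) = (-142.3/256.45) ÷ (-22100/99750) = 2.505.

2.505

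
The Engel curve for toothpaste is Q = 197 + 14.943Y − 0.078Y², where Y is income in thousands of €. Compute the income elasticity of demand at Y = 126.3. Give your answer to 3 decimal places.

-0.716

At Y = 126.3: Q = 840.0691.
dQ/dY = 14.943 − 0.156Y = -4.75980.
η = (dQ/dY)·(Y/Q) = -4.75980 × (126.3/840.0691) = -0.716.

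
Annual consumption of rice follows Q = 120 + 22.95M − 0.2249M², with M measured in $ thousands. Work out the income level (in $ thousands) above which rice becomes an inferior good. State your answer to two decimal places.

dQ/dM = 22.95 − 0.4498M.
The good is inferior where dQ/dM < 0. Setting dQ/dM = 0 gives M = 22.95 / 0.4498 = 51.02.

51.02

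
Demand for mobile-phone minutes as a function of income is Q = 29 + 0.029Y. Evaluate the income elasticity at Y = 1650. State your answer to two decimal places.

At Y = 1650: Q = 76.850.
dQ/dY = 0.029.
η = (dQ/dY)·(Y/Q) = 0.029 × (1650/76.850) = 0.62.

0.62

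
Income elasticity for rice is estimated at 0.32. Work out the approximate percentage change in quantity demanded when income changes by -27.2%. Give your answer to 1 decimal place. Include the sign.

-8.7%

%ΔQ ≈ η × %ΔI = 0.32 × (-27.2%) = -8.7%.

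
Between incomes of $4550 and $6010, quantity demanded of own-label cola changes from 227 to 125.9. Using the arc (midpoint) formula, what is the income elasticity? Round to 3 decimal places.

ΔQ = 125.9 − 227 = -101.1; midpoint Q̄ = (227 + 125.9)/2 = 176.45.
ΔI = 6010 − 4550 = 1460; midpoint Ī = (4550 + 6010)/2 = 5280.
η = (ΔQ/Q̄) ÷ (ΔI/Ī) = (-101.1/176.45) ÷ (1460/5280) = -2.072.

-2.072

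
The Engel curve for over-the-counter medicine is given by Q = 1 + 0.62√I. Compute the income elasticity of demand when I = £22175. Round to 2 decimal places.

0.49

At I = 22175: Q = 93.326.
dQ/dI = 0.62/(2√I) = 0.00208176 at this income.
η = (dQ/dI)·(I/Q) = 0.00208176 × (22175/93.326) = 0.49.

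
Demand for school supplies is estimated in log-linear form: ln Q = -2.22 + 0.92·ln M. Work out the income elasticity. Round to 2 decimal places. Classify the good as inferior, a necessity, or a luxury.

0.92 (necessity)

In a log-linear demand, the coefficient on ln M is the income elasticity.
So η = 0.92.
0 < η < 1 ⇒ necessity.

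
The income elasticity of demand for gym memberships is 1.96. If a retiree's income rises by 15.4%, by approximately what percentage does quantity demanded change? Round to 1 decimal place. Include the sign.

30.2%

%ΔQ ≈ η × %ΔI = 1.96 × 15.4% = 30.2%.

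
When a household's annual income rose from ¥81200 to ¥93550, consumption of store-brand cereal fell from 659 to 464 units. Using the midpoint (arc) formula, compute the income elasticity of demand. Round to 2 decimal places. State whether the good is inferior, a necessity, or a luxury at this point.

ΔQ = 464 − 659 = -195; midpoint Q̄ = (659 + 464)/2 = 561.5.
ΔI = 93550 − 81200 = 12350; midpoint Ī = (81200 + 93550)/2 = 87375.
η = (ΔQ/Q̄) ÷ (ΔI/Ī) = (-195/561.5) ÷ (12350/87375) = -2.46.
η < 0 ⇒ inferior good.

-2.46 (inferior good)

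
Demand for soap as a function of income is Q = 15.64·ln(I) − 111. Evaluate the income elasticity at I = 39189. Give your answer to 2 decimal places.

0.29

At I = 39189: Q = 54.411.
dQ/dI = 15.64/I = 0.000399092 at this income.
η = (dQ/dI)·(I/Q) = 0.000399092 × (39189/54.411) = 0.29.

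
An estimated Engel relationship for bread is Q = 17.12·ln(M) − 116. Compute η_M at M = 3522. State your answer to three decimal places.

At M = 3522: Q = 23.815.
dQ/dM = 17.12/M = 0.00486087 at this income.
η = (dQ/dM)·(M/Q) = 0.00486087 × (3522/23.815) = 0.719.

0.719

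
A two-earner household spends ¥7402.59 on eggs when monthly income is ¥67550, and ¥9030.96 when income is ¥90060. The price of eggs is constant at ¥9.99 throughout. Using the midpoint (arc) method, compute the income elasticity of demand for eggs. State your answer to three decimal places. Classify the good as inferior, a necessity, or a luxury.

With a constant price, Q₁ = 7402.59/9.99 = 741.000 and Q₂ = 9030.96/9.99 = 904.000 (equivalently, work directly with expenditure since P cancels).
Midpoint %ΔQ = (9030.96 − 7402.59)/8216.78 = 0.19818; midpoint %ΔI = (90060 − 67550)/78805 = 0.28564.
η = 0.19818 / 0.28564 = 0.694.
0 < η < 1 ⇒ necessity.

0.694 (necessity)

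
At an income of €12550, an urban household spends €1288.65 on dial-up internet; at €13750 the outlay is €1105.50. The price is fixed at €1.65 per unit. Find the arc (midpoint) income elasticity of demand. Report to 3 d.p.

With a constant price, Q₁ = 1288.65/1.65 = 781.000 and Q₂ = 1105.50/1.65 = 670.000 (equivalently, work directly with expenditure since P cancels).
Midpoint %ΔQ = (1105.50 − 1288.65)/1197.08 = -0.15300; midpoint %ΔI = (13750 − 12550)/13150 = 0.09125.
η = -0.15300 / 0.09125 = -1.677.

-1.677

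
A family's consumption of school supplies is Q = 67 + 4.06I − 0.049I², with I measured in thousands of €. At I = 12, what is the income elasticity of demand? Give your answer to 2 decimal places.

At I = 12: Q = 108.6640.
dQ/dI = 4.06 − 0.098I = 2.88400.
η = (dQ/dI)·(I/Q) = 2.88400 × (12/108.6640) = 0.32.

0.32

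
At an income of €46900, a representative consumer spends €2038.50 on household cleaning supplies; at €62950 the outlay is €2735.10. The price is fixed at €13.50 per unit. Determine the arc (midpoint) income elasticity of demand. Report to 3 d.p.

0.999

With a constant price, Q₁ = 2038.50/13.50 = 151.000 and Q₂ = 2735.10/13.50 = 202.600 (equivalently, work directly with expenditure since P cancels).
Midpoint %ΔQ = (2735.10 − 2038.50)/2386.80 = 0.29186; midpoint %ΔI = (62950 − 46900)/54925 = 0.29222.
η = 0.29186 / 0.29222 = 0.999.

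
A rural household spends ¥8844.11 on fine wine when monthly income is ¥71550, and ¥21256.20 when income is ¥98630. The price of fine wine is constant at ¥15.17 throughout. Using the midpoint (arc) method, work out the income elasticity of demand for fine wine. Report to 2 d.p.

With a constant price, Q₁ = 8844.11/15.17 = 583.000 and Q₂ = 21256.20/15.17 = 1401.200 (equivalently, work directly with expenditure since P cancels).
Midpoint %ΔQ = (21256.20 − 8844.11)/15050.16 = 0.82472; midpoint %ΔI = (98630 − 71550)/85090 = 0.31825.
η = 0.82472 / 0.31825 = 2.59.

2.59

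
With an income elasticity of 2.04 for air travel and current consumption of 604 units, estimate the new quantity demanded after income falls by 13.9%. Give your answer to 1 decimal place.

432.7

%ΔQ ≈ η × %ΔI = 2.04 × (-13.9%) = -28.356%.
New Q ≈ 604 × (1 − 0.28356) = 432.7.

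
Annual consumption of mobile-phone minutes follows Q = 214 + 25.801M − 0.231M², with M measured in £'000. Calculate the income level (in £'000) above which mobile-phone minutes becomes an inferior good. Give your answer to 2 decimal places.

dQ/dM = 25.801 − 0.462M.
The good is inferior where dQ/dM < 0. Setting dQ/dM = 0 gives M = 25.801 / 0.462 = 55.85.

55.85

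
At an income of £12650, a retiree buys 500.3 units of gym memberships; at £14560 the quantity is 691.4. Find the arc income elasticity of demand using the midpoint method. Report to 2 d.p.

2.28

ΔQ = 691.4 − 500.3 = 191.1; midpoint Q̄ = (500.3 + 691.4)/2 = 595.85.
ΔI = 14560 − 12650 = 1910; midpoint Ī = (12650 + 14560)/2 = 13605.
η = (ΔQ/Q̄) ÷ (ΔI/Ī) = (191.1/595.85) ÷ (1910/13605) = 2.28.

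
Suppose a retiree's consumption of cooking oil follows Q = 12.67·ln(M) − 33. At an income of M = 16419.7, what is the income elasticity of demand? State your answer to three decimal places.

0.141

At M = 16419.7: Q = 89.978.
dQ/dM = 12.67/M = 0.000771634 at this income.
η = (dQ/dM)·(M/Q) = 0.000771634 × (16419.7/89.978) = 0.141.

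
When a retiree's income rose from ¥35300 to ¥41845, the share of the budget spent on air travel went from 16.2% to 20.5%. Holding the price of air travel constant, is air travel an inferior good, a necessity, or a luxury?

luxury

The budget share rises as income rises, so η > 1.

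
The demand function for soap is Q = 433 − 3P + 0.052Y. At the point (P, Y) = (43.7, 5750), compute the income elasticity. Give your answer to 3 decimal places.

At P = 43.7, Y = 5750: Q = 600.900.
Holding P constant, ∂Q/∂Y = 0.052.
η_Y = (∂Q/∂Y)·(Y/Q) = 0.052 × (5750/600.900) = 0.498.

0.498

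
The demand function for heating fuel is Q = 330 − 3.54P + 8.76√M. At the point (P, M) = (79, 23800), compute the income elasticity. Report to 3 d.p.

0.482

At P = 79, M = 23800: Q = 1401.767.
Holding P constant, ∂Q/∂M = 8.76/(2√M) = 0.0283913.
η_M = (∂Q/∂M)·(M/Q) = 0.0283913 × (23800/1401.767) = 0.482.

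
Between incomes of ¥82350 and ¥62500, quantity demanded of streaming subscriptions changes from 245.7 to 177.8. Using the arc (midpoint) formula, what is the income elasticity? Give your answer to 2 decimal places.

ΔQ = 177.8 − 245.7 = -67.9; midpoint Q̄ = (245.7 + 177.8)/2 = 211.75.
ΔI = 62500 − 82350 = -19850; midpoint Ī = (82350 + 62500)/2 = 72425.
η = (ΔQ/Q̄) ÷ (ΔI/Ī) = (-67.9/211.75) ÷ (-19850/72425) = 1.17.

1.17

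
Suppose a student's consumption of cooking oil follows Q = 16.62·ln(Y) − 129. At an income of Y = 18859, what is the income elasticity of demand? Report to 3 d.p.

0.480

At Y = 18859: Q = 34.620.
dQ/dY = 16.62/Y = 0.000881277 at this income.
η = (dQ/dY)·(Y/Q) = 0.000881277 × (18859/34.620) = 0.480.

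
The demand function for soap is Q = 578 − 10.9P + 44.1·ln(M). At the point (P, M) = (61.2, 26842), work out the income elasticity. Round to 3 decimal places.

0.122

At P = 61.2, M = 26842: Q = 360.640.
Holding P constant, ∂Q/∂M = 44.1/M = 0.00164295.
η_M = (∂Q/∂M)·(M/Q) = 0.00164295 × (26842/360.640) = 0.122.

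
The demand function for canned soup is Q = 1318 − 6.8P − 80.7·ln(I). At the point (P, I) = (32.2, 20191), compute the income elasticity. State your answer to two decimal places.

At P = 32.2, I = 20191: Q = 299.062.
Holding P constant, ∂Q/∂I = -80.7/I = -0.00399683.
η_I = (∂Q/∂I)·(I/Q) = -0.00399683 × (20191/299.062) = -0.27.

-0.27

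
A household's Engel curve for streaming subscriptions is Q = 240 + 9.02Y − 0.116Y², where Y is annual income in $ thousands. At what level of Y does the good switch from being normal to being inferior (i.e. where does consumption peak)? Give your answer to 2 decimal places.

38.88

dQ/dY = 9.02 − 0.232Y.
The good is inferior where dQ/dY < 0. Setting dQ/dY = 0 gives Y = 9.02 / 0.232 = 38.88.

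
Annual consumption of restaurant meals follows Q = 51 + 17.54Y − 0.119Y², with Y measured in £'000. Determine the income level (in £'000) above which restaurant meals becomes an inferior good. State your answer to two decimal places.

dQ/dY = 17.54 − 0.238Y.
The good is inferior where dQ/dY < 0. Setting dQ/dY = 0 gives Y = 17.54 / 0.238 = 73.70.

73.70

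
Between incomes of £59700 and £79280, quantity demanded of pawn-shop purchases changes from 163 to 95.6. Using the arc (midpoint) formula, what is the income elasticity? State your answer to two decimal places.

ΔQ = 95.6 − 163 = -67.4; midpoint Q̄ = (163 + 95.6)/2 = 129.3.
ΔI = 79280 − 59700 = 19580; midpoint Ī = (59700 + 79280)/2 = 69490.
η = (ΔQ/Q̄) ÷ (ΔI/Ī) = (-67.4/129.3) ÷ (19580/69490) = -1.85.

-1.85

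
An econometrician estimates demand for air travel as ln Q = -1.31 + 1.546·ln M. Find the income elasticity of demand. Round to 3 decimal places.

1.546

In a log-linear demand, the coefficient on ln M is the income elasticity.
So η = 1.546.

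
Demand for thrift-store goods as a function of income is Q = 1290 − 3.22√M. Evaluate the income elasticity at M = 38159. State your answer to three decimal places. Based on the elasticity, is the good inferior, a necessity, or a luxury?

-0.476 (inferior good)

At M = 38159: Q = 660.995.
dQ/dM = -3.22/(2√M) = -0.0082419 at this income.
η = (dQ/dM)·(M/Q) = -0.0082419 × (38159/660.995) = -0.476.
Since η < 0, the good is an inferior good.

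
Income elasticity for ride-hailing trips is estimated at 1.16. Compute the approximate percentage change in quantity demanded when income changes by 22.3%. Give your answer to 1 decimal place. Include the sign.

%ΔQ ≈ η × %ΔI = 1.16 × 22.3% = 25.9%.

25.9%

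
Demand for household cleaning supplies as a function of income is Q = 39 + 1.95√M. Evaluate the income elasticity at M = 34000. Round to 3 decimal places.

0.451

At M = 34000: Q = 398.562.
dQ/dM = 1.95/(2√M) = 0.00528768 at this income.
η = (dQ/dM)·(M/Q) = 0.00528768 × (34000/398.562) = 0.451.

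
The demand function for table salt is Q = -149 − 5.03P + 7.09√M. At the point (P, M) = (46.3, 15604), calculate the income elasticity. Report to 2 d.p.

At P = 46.3, M = 15604: Q = 503.765.
Holding P constant, ∂Q/∂M = 7.09/(2√M) = 0.0283791.
η_M = (∂Q/∂M)·(M/Q) = 0.0283791 × (15604/503.765) = 0.88.

0.88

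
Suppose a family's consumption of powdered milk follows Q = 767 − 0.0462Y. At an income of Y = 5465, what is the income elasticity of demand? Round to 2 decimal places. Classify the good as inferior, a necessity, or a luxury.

At Y = 5465: Q = 514.517.
dQ/dY = −0.0462.
η = (dQ/dY)·(Y/Q) = -0.0462 × (5465/514.517) = -0.49.
Since η < 0, the good is an inferior good.

-0.49 (inferior good)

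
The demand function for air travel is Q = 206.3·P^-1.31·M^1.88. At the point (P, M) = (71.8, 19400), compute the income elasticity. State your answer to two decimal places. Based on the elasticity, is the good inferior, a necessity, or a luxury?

1.88 (luxury)

For a multiplicative demand Q = A·P^α·M^β, the income elasticity is β everywhere.
Here β = 1.88, so η = 1.88.
Since η > 1, this is a luxury.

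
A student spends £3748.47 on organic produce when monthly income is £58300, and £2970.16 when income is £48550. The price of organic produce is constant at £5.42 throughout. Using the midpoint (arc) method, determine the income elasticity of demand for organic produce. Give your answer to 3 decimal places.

With a constant price, Q₁ = 3748.47/5.42 = 691.600 and Q₂ = 2970.16/5.42 = 548.000 (equivalently, work directly with expenditure since P cancels).
Midpoint %ΔQ = (2970.16 − 3748.47)/3359.31 = -0.23169; midpoint %ΔI = (48550 − 58300)/53425 = -0.18250.
η = -0.23169 / -0.18250 = 1.270.

1.270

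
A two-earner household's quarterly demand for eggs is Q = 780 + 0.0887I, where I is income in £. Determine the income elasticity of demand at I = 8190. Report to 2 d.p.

0.48

At I = 8190: Q = 1506.453.
dQ/dI = 0.0887.
η = (dQ/dI)·(I/Q) = 0.0887 × (8190/1506.453) = 0.48.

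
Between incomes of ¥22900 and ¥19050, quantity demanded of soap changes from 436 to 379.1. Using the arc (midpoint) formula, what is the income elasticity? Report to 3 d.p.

0.761

ΔQ = 379.1 − 436 = -56.9; midpoint Q̄ = (436 + 379.1)/2 = 407.55.
ΔI = 19050 − 22900 = -3850; midpoint Ī = (22900 + 19050)/2 = 20975.
η = (ΔQ/Q̄) ÷ (ΔI/Ī) = (-56.9/407.55) ÷ (-3850/20975) = 0.761.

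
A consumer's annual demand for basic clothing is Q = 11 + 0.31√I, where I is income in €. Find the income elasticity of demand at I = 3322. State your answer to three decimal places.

0.309

At I = 3322: Q = 28.867.
dQ/dI = 0.31/(2√I) = 0.00268925 at this income.
η = (dQ/dI)·(I/Q) = 0.00268925 × (3322/28.867) = 0.309.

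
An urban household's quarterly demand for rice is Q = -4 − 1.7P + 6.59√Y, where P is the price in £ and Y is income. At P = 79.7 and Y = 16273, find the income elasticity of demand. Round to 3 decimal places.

At P = 79.7, Y = 16273: Q = 701.168.
Holding P constant, ∂Q/∂Y = 6.59/(2√Y) = 0.0258298.
η_Y = (∂Q/∂Y)·(Y/Q) = 0.0258298 × (16273/701.168) = 0.599.

0.599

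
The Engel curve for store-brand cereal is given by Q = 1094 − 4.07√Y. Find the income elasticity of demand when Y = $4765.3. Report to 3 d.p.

At Y = 4765.3: Q = 813.043.
dQ/dY = -4.07/(2√Y) = -0.0294794 at this income.
η = (dQ/dY)·(Y/Q) = -0.0294794 × (4765.3/813.043) = -0.173.

-0.173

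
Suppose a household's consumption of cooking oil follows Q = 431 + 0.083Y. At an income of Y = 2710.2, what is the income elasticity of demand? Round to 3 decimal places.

0.343

At Y = 2710.2: Q = 655.947.
dQ/dY = 0.083.
η = (dQ/dY)·(Y/Q) = 0.083 × (2710.2/655.947) = 0.343.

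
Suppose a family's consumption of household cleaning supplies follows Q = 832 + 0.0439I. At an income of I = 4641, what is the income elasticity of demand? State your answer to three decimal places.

0.197

At I = 4641: Q = 1035.740.
dQ/dI = 0.0439.
η = (dQ/dI)·(I/Q) = 0.0439 × (4641/1035.740) = 0.197.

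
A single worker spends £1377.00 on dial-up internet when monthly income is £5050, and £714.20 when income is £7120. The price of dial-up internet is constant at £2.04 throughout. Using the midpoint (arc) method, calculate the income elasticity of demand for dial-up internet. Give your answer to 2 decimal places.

With a constant price, Q₁ = 1377.00/2.04 = 675.000 and Q₂ = 714.20/2.04 = 350.098 (equivalently, work directly with expenditure since P cancels).
Midpoint %ΔQ = (714.20 − 1377.00)/1045.60 = -0.63389; midpoint %ΔI = (7120 − 5050)/6085 = 0.34018.
η = -0.63389 / 0.34018 = -1.86.

-1.86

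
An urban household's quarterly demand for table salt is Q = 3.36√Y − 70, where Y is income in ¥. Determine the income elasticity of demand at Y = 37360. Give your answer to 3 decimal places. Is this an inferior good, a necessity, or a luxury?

0.560 (necessity)

At Y = 37360: Q = 579.445.
dQ/dY = 3.36/(2√Y) = 0.00869172 at this income.
η = (dQ/dY)·(Y/Q) = 0.00869172 × (37360/579.445) = 0.560.
Since 0 < η < 1, the good is a necessity.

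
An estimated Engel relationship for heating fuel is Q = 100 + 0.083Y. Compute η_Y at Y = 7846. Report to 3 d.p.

0.867

At Y = 7846: Q = 751.218.
dQ/dY = 0.083.
η = (dQ/dY)·(Y/Q) = 0.083 × (7846/751.218) = 0.867.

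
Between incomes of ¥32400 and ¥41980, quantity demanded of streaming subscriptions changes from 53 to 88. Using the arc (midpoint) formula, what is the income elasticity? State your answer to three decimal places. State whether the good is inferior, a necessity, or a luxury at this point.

ΔQ = 88 − 53 = 35; midpoint Q̄ = (53 + 88)/2 = 70.5.
ΔI = 41980 − 32400 = 9580; midpoint Ī = (32400 + 41980)/2 = 37190.
η = (ΔQ/Q̄) ÷ (ΔI/Ī) = (35/70.5) ÷ (9580/37190) = 1.927.
η > 1 ⇒ luxury.

1.927 (luxury)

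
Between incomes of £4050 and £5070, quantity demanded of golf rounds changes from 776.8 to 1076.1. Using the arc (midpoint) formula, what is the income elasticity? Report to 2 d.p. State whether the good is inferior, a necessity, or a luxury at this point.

1.44 (luxury)

ΔQ = 1076.1 − 776.8 = 299.3; midpoint Q̄ = (776.8 + 1076.1)/2 = 926.45.
ΔI = 5070 − 4050 = 1020; midpoint Ī = (4050 + 5070)/2 = 4560.
η = (ΔQ/Q̄) ÷ (ΔI/Ī) = (299.3/926.45) ÷ (1020/4560) = 1.44.
η > 1 ⇒ luxury.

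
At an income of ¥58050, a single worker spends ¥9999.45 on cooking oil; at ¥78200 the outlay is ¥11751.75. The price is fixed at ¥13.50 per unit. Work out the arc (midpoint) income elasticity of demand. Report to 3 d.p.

0.545

With a constant price, Q₁ = 9999.45/13.50 = 740.700 and Q₂ = 11751.75/13.50 = 870.500 (equivalently, work directly with expenditure since P cancels).
Midpoint %ΔQ = (11751.75 − 9999.45)/10875.60 = 0.16112; midpoint %ΔI = (78200 − 58050)/68125 = 0.29578.
η = 0.16112 / 0.29578 = 0.545.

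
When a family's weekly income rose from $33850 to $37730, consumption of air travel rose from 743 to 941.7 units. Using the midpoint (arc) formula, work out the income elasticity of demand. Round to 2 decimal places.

2.18

ΔQ = 941.7 − 743 = 198.7; midpoint Q̄ = (743 + 941.7)/2 = 842.35.
ΔI = 37730 − 33850 = 3880; midpoint Ī = (33850 + 37730)/2 = 35790.
η = (ΔQ/Q̄) ÷ (ΔI/Ī) = (198.7/842.35) ÷ (3880/35790) = 2.18.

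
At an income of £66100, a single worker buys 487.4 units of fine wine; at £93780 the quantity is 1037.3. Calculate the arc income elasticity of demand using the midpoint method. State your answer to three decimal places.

2.083

ΔQ = 1037.3 − 487.4 = 549.9; midpoint Q̄ = (487.4 + 1037.3)/2 = 762.35.
ΔI = 93780 − 66100 = 27680; midpoint Ī = (66100 + 93780)/2 = 79940.
η = (ΔQ/Q̄) ÷ (ΔI/Ī) = (549.9/762.35) ÷ (27680/79940) = 2.083.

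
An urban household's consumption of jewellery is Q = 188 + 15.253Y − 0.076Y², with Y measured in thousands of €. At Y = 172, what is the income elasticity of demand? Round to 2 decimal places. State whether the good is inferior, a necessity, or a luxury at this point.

At Y = 172: Q = 563.1320.
dQ/dY = 15.253 − 0.152Y = -10.89100.
η = (dQ/dY)·(Y/Q) = -10.89100 × (172/563.1320) = -3.33.
η < 0 ⇒ inferior good.

-3.33 (inferior good)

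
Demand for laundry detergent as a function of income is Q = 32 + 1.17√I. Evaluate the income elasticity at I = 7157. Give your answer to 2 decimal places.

At I = 7157: Q = 130.981.
dQ/dI = 1.17/(2√I) = 0.00691497 at this income.
η = (dQ/dI)·(I/Q) = 0.00691497 × (7157/130.981) = 0.38.

0.38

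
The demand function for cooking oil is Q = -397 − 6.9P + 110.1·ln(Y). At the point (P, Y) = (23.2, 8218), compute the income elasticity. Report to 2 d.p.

0.25

At P = 23.2, Y = 8218: Q = 435.370.
Holding P constant, ∂Q/∂Y = 110.1/Y = 0.0133974.
η_Y = (∂Q/∂Y)·(Y/Q) = 0.0133974 × (8218/435.370) = 0.25.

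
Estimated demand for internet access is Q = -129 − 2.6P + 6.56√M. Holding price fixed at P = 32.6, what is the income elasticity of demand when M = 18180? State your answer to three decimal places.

At P = 32.6, M = 18180: Q = 670.746.
Holding P constant, ∂Q/∂M = 6.56/(2√M) = 0.0243263.
η_M = (∂Q/∂M)·(M/Q) = 0.0243263 × (18180/670.746) = 0.659.

0.659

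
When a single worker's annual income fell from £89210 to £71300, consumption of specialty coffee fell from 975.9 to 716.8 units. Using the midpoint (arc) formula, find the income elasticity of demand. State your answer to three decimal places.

1.372

ΔQ = 716.8 − 975.9 = -259.1; midpoint Q̄ = (975.9 + 716.8)/2 = 846.35.
ΔI = 71300 − 89210 = -17910; midpoint Ī = (89210 + 71300)/2 = 80255.
η = (ΔQ/Q̄) ÷ (ΔI/Ī) = (-259.1/846.35) ÷ (-17910/80255) = 1.372.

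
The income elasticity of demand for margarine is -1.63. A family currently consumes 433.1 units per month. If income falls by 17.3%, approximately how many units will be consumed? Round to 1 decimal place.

%ΔQ ≈ η × %ΔI = -1.63 × (-17.3%) = 28.199%.
New Q ≈ 433.1 × (1 + 0.28199) = 555.2.

555.2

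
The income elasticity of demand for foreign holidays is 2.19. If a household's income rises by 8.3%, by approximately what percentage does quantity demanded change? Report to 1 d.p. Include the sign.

18.2%

%ΔQ ≈ η × %ΔI = 2.19 × 8.3% = 18.2%.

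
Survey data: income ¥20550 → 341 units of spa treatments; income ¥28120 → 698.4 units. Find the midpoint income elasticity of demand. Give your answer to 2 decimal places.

2.21

ΔQ = 698.4 − 341 = 357.4; midpoint Q̄ = (341 + 698.4)/2 = 519.7.
ΔI = 28120 − 20550 = 7570; midpoint Ī = (20550 + 28120)/2 = 24335.
η = (ΔQ/Q̄) ÷ (ΔI/Ī) = (357.4/519.7) ÷ (7570/24335) = 2.21.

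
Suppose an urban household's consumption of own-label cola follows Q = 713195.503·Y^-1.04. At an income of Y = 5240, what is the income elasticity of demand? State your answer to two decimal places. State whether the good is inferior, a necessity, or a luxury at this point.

-1.04 (inferior good)

For Q = A·Y^β the income elasticity is constant and equal to β.
Here β = -1.04, so η = -1.04.
Since η < 0, the good is an inferior good.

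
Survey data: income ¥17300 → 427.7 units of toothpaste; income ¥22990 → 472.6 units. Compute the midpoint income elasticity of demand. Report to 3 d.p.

ΔQ = 472.6 − 427.7 = 44.9; midpoint Q̄ = (427.7 + 472.6)/2 = 450.15.
ΔI = 22990 − 17300 = 5690; midpoint Ī = (17300 + 22990)/2 = 20145.
η = (ΔQ/Q̄) ÷ (ΔI/Ī) = (44.9/450.15) ÷ (5690/20145) = 0.353.

0.353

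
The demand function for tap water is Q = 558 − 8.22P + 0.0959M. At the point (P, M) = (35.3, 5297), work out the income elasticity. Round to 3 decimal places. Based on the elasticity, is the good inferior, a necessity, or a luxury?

0.655 (necessity)

At P = 35.3, M = 5297: Q = 775.816.
Holding P constant, ∂Q/∂M = 0.0959.
η_M = (∂Q/∂M)·(M/Q) = 0.0959 × (5297/775.816) = 0.655.
Since 0 < η < 1, this is a necessity.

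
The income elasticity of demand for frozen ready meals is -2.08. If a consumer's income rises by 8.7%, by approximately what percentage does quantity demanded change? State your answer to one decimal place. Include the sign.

%ΔQ ≈ η × %ΔI = -2.08 × 8.7% = -18.1%.

-18.1%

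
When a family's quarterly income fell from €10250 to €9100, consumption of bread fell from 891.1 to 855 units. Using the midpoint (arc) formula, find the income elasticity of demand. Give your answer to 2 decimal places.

ΔQ = 855 − 891.1 = -36.1; midpoint Q̄ = (891.1 + 855)/2 = 873.05.
ΔI = 9100 − 10250 = -1150; midpoint Ī = (10250 + 9100)/2 = 9675.
η = (ΔQ/Q̄) ÷ (ΔI/Ī) = (-36.1/873.05) ÷ (-1150/9675) = 0.35.

0.35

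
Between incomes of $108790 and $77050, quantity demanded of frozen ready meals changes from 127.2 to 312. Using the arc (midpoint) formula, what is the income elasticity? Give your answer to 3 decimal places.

ΔQ = 312 − 127.2 = 184.8; midpoint Q̄ = (127.2 + 312)/2 = 219.6.
ΔI = 77050 − 108790 = -31740; midpoint Ī = (108790 + 77050)/2 = 92920.
η = (ΔQ/Q̄) ÷ (ΔI/Ī) = (184.8/219.6) ÷ (-31740/92920) = -2.464.

-2.464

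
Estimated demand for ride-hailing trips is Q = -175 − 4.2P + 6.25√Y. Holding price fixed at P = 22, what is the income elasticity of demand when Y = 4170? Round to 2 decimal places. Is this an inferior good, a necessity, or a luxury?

1.48 (luxury)

At P = 22, Y = 4170: Q = 136.197.
Holding P constant, ∂Q/∂Y = 6.25/(2√Y) = 0.0483929.
η_Y = (∂Q/∂Y)·(Y/Q) = 0.0483929 × (4170/136.197) = 1.48.
Since η > 1, this is a luxury.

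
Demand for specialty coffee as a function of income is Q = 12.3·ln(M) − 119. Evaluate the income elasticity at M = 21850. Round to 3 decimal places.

At M = 21850: Q = 3.901.
dQ/dM = 12.3/M = 0.000562929 at this income.
η = (dQ/dM)·(M/Q) = 0.000562929 × (21850/3.901) = 3.153.

3.153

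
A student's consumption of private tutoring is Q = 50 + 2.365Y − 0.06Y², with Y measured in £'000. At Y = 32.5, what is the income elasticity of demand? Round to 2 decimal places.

At Y = 32.5: Q = 63.4875.
dQ/dY = 2.365 − 0.12Y = -1.53500.
η = (dQ/dY)·(Y/Q) = -1.53500 × (32.5/63.4875) = -0.79.

-0.79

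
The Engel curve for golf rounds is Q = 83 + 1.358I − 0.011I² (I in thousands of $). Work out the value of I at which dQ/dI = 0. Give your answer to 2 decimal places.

dQ/dI = 1.358 − 0.022I.
The good is inferior where dQ/dI < 0. Setting dQ/dI = 0 gives I = 1.358 / 0.022 = 61.73.

61.73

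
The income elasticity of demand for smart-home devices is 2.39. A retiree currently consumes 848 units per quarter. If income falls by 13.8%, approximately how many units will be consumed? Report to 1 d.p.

%ΔQ ≈ η × %ΔI = 2.39 × (-13.8%) = -32.982%.
New Q ≈ 848 × (1 − 0.32982) = 568.3.

568.3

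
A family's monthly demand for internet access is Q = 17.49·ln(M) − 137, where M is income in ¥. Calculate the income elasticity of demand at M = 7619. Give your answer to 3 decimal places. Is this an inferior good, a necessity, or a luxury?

At M = 7619: Q = 19.333.
dQ/dM = 17.49/M = 0.00229558 at this income.
η = (dQ/dM)·(M/Q) = 0.00229558 × (7619/19.333) = 0.905.
Since 0 < η < 1, the good is a necessity.

0.905 (necessity)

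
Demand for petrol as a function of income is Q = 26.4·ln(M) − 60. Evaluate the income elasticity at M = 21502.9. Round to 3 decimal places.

At M = 21502.9: Q = 203.365.
dQ/dM = 26.4/M = 0.00122774 at this income.
η = (dQ/dM)·(M/Q) = 0.00122774 × (21502.9/203.365) = 0.130.

0.130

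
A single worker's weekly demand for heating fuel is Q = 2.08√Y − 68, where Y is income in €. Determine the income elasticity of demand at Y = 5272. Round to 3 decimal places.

0.910

At Y = 5272: Q = 83.026.
dQ/dY = 2.08/(2√Y) = 0.0143234 at this income.
η = (dQ/dY)·(Y/Q) = 0.0143234 × (5272/83.026) = 0.910.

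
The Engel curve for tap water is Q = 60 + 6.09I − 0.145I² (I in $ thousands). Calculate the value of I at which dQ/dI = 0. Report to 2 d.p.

dQ/dI = 6.09 − 0.29I.
The good is inferior where dQ/dI < 0. Setting dQ/dI = 0 gives I = 6.09 / 0.29 = 21.00.

21.00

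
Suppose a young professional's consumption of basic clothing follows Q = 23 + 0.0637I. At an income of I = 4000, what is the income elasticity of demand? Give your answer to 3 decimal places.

At I = 4000: Q = 277.800.
dQ/dI = 0.0637.
η = (dQ/dI)·(I/Q) = 0.0637 × (4000/277.800) = 0.917.

0.917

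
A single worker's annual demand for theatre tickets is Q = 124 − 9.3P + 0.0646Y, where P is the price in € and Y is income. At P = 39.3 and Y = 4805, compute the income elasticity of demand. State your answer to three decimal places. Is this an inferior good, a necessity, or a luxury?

4.504 (luxury)

At P = 39.3, Y = 4805: Q = 68.913.
Holding P constant, ∂Q/∂Y = 0.0646.
η_Y = (∂Q/∂Y)·(Y/Q) = 0.0646 × (4805/68.913) = 4.504.
Since η > 1, this is a luxury.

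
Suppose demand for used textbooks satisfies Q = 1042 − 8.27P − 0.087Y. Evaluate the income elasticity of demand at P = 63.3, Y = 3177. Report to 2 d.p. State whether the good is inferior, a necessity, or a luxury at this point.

At P = 63.3, Y = 3177: Q = 242.110.
Holding P constant, ∂Q/∂Y = −0.087.
η_Y = (∂Q/∂Y)·(Y/Q) = -0.087 × (3177/242.110) = -1.14.
Since η < 0, this is an inferior good.

-1.14 (inferior good)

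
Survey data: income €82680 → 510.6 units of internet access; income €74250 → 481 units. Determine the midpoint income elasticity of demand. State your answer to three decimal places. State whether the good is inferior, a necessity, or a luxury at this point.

ΔQ = 481 − 510.6 = -29.6; midpoint Q̄ = (510.6 + 481)/2 = 495.8.
ΔI = 74250 − 82680 = -8430; midpoint Ī = (82680 + 74250)/2 = 78465.
η = (ΔQ/Q̄) ÷ (ΔI/Ī) = (-29.6/495.8) ÷ (-8430/78465) = 0.556.
0 < η < 1 ⇒ necessity.

0.556 (necessity)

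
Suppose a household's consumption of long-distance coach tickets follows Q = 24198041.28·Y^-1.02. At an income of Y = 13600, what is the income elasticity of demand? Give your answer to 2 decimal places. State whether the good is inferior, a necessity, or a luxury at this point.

For Q = A·Y^β the income elasticity is constant and equal to β.
Here β = -1.02, so η = -1.02.
Since η < 0, the good is an inferior good.

-1.02 (inferior good)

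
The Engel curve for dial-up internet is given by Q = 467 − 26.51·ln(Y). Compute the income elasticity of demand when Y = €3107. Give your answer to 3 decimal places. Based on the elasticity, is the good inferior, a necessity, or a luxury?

-0.104 (inferior good)

At Y = 3107: Q = 253.822.
dQ/dY = -26.51/Y = -0.00853235 at this income.
η = (dQ/dY)·(Y/Q) = -0.00853235 × (3107/253.822) = -0.104.
Since η < 0, the good is an inferior good.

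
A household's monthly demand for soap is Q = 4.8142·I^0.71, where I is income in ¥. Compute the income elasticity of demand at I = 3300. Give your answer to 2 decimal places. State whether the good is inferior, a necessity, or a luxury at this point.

For Q = A·I^β the income elasticity is constant and equal to β.
Here β = 0.71, so η = 0.71.
Since 0 < η < 1, the good is a necessity.

0.71 (necessity)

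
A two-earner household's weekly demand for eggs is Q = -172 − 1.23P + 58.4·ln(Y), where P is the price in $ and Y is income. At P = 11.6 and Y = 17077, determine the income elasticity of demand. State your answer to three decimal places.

0.153

At P = 11.6, Y = 17077: Q = 382.868.
Holding P constant, ∂Q/∂Y = 58.4/Y = 0.0034198.
η_Y = (∂Q/∂Y)·(Y/Q) = 0.0034198 × (17077/382.868) = 0.153.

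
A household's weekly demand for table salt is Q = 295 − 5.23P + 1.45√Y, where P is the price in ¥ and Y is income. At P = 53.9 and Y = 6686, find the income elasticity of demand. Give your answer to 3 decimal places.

At P = 53.9, Y = 6686: Q = 131.667.
Holding P constant, ∂Q/∂Y = 1.45/(2√Y) = 0.00886655.
η_Y = (∂Q/∂Y)·(Y/Q) = 0.00886655 × (6686/131.667) = 0.450.

0.450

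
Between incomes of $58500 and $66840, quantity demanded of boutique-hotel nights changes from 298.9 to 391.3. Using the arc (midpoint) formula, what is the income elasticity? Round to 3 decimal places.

ΔQ = 391.3 − 298.9 = 92.4; midpoint Q̄ = (298.9 + 391.3)/2 = 345.1.
ΔI = 66840 − 58500 = 8340; midpoint Ī = (58500 + 66840)/2 = 62670.
η = (ΔQ/Q̄) ÷ (ΔI/Ī) = (92.4/345.1) ÷ (8340/62670) = 2.012.

2.012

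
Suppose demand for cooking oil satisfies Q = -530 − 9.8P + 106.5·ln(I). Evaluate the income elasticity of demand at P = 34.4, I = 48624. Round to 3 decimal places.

At P = 34.4, I = 48624: Q = 282.214.
Holding P constant, ∂Q/∂I = 106.5/I = 0.00219028.
η_I = (∂Q/∂I)·(I/Q) = 0.00219028 × (48624/282.214) = 0.377.

0.377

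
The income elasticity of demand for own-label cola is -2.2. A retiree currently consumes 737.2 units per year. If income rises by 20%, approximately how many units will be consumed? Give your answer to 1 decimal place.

412.8

%ΔQ ≈ η × %ΔI = -2.2 × 20% = -44%.
New Q ≈ 737.2 × (1 − 0.44) = 412.8.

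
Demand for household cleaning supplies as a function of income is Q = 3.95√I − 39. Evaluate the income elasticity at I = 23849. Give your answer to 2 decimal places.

At I = 23849: Q = 571.003.
dQ/dI = 3.95/(2√I) = 0.0127889 at this income.
η = (dQ/dI)·(I/Q) = 0.0127889 × (23849/571.003) = 0.53.

0.53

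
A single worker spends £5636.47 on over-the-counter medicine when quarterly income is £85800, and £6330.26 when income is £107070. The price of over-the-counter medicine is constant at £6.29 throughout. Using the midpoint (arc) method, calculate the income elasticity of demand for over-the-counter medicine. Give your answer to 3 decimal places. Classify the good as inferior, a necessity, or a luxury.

With a constant price, Q₁ = 5636.47/6.29 = 896.100 and Q₂ = 6330.26/6.29 = 1006.401 (equivalently, work directly with expenditure since P cancels).
Midpoint %ΔQ = (6330.26 − 5636.47)/5983.37 = 0.11595; midpoint %ΔI = (107070 − 85800)/96435 = 0.22056.
η = 0.11595 / 0.22056 = 0.526.
0 < η < 1 ⇒ necessity.

0.526 (necessity)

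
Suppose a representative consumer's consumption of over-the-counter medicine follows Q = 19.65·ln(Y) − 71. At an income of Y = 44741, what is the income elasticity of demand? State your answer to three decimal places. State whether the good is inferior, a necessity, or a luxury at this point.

0.141 (necessity)

At Y = 44741: Q = 139.425.
dQ/dY = 19.65/Y = 0.000439194 at this income.
η = (dQ/dY)·(Y/Q) = 0.000439194 × (44741/139.425) = 0.141.
Since 0 < η < 1, the good is a necessity.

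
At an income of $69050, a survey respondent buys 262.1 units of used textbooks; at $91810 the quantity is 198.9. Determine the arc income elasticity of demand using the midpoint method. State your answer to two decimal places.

ΔQ = 198.9 − 262.1 = -63.2; midpoint Q̄ = (262.1 + 198.9)/2 = 230.5.
ΔI = 91810 − 69050 = 22760; midpoint Ī = (69050 + 91810)/2 = 80430.
η = (ΔQ/Q̄) ÷ (ΔI/Ī) = (-63.2/230.5) ÷ (22760/80430) = -0.97.

-0.97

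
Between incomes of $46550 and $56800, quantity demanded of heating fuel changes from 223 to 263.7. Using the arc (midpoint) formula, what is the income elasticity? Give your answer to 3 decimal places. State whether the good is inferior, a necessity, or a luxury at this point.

0.843 (necessity)

ΔQ = 263.7 − 223 = 40.7; midpoint Q̄ = (223 + 263.7)/2 = 243.35.
ΔI = 56800 − 46550 = 10250; midpoint Ī = (46550 + 56800)/2 = 51675.
η = (ΔQ/Q̄) ÷ (ΔI/Ī) = (40.7/243.35) ÷ (10250/51675) = 0.843.
0 < η < 1 ⇒ necessity.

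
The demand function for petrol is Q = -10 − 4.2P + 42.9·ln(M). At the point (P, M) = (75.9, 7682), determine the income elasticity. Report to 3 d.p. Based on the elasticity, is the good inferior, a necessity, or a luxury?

At P = 75.9, M = 7682: Q = 55.031.
Holding P constant, ∂Q/∂M = 42.9/M = 0.00558448.
η_M = (∂Q/∂M)·(M/Q) = 0.00558448 × (7682/55.031) = 0.780.
Since 0 < η < 1, this is a necessity.

0.780 (necessity)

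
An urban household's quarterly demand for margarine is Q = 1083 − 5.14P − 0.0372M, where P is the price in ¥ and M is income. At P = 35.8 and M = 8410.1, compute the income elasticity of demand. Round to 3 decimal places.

At P = 35.8, M = 8410.1: Q = 586.132.
Holding P constant, ∂Q/∂M = −0.0372.
η_M = (∂Q/∂M)·(M/Q) = -0.0372 × (8410.1/586.132) = -0.534.

-0.534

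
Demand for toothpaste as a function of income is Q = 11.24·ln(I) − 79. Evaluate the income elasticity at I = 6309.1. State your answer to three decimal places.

At I = 6309.1: Q = 19.347.
dQ/dI = 11.24/I = 0.00178155 at this income.
η = (dQ/dI)·(I/Q) = 0.00178155 × (6309.1/19.347) = 0.581.

0.581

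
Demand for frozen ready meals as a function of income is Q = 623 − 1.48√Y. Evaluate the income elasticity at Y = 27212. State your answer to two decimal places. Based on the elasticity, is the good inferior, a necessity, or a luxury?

-0.32 (inferior good)

At Y = 27212: Q = 378.858.
dQ/dY = -1.48/(2√Y) = -0.00448592 at this income.
η = (dQ/dY)·(Y/Q) = -0.00448592 × (27212/378.858) = -0.32.
Since η < 0, the good is an inferior good.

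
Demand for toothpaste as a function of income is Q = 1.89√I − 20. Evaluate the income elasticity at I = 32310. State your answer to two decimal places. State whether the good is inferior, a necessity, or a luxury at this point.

At I = 32310: Q = 319.727.
dQ/dI = 1.89/(2√I) = 0.00525731 at this income.
η = (dQ/dI)·(I/Q) = 0.00525731 × (32310/319.727) = 0.53.
Since 0 < η < 1, the good is a necessity.

0.53 (necessity)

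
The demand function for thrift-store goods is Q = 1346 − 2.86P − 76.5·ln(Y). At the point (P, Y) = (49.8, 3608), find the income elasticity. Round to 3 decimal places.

-0.133

At P = 49.8, Y = 3608: Q = 576.967.
Holding P constant, ∂Q/∂Y = -76.5/Y = -0.0212029.
η_Y = (∂Q/∂Y)·(Y/Q) = -0.0212029 × (3608/576.967) = -0.133.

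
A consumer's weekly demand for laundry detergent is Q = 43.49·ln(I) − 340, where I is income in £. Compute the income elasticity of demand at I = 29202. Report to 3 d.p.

0.406

At I = 29202: Q = 107.164.
dQ/dI = 43.49/I = 0.00148928 at this income.
η = (dQ/dI)·(I/Q) = 0.00148928 × (29202/107.164) = 0.406.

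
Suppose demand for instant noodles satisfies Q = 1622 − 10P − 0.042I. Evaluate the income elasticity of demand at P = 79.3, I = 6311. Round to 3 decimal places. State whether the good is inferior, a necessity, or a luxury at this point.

At P = 79.3, I = 6311: Q = 563.938.
Holding P constant, ∂Q/∂I = −0.042.
η_I = (∂Q/∂I)·(I/Q) = -0.042 × (6311/563.938) = -0.470.
Since η < 0, this is an inferior good.

-0.470 (inferior good)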